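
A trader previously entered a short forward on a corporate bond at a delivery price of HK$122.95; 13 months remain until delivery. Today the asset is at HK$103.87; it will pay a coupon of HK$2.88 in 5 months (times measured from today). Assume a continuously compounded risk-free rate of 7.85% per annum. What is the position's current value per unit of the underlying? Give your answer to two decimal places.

PV(remaining coupons) I = 2.88·e^(−0.0785·5/12) = 2.7873
Current forward F = (S − I)·e^(rT) = (103.87 − 2.7873)·e^(0.0785·13/12) = 101.0827 × 1.088762 = 110.0550
Value (long) = (F − K)·e^(−rT) = (110.0550 − 122.95) × 0.918474 = -11.8437
Short position value = −(long value) = HK$11.84

HK$11.84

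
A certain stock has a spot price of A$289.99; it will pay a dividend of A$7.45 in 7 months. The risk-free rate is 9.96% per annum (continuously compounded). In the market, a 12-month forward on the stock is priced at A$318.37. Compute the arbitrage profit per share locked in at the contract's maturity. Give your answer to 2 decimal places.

PV(dividends) I = 7.45·e^(−0.0996·7/12) = 7.0295
Fair forward F* = (S − I)·e^(rT) = (289.99 − 7.0295)·e^0.099600 = 282.9605 × 1.104729 = 312.5947
Market A$318.37 > fair 312.5947: forward overpriced → cash-and-carry (borrow at r, buy the stock and collect the dividends, short the forward).
Profit at T = |F_mkt − F*| = |318.37 − 312.5947| = A$5.78 per share

A$5.78 per share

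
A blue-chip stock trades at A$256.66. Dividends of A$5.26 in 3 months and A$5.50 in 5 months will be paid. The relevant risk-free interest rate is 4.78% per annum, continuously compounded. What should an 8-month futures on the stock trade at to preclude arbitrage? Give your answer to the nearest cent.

A$254.04

PV(dividends) I = 5.26·e^(−0.0478·3/12) + 5.50·e^(−0.0478·5/12)
I = 5.1975 + 5.3915 = 10.5890
F = (S − I)·e^(rT) = (256.66 − 10.5890) · e^(0.0478·8/12)
= 246.0710 · e^0.031867 = 246.0710 × 1.032380 = A$254.04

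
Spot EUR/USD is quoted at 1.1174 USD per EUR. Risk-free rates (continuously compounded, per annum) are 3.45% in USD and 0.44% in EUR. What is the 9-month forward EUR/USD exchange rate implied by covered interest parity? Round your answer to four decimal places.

F = S·e^((r_USD − r_EUR)T) = 1.1174 · e^((0.0345 − 0.0044) × 9/12)
= 1.1174 · e^0.022575 = 1.1174 × 1.022832
F = 1.1429 USD per EUR

1.1429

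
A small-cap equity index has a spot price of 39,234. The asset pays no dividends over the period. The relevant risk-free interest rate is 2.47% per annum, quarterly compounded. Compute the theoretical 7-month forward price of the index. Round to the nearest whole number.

F = S · (1+r/4)^(4T)
= 39234 × 1.014468
F = 39,802

39,802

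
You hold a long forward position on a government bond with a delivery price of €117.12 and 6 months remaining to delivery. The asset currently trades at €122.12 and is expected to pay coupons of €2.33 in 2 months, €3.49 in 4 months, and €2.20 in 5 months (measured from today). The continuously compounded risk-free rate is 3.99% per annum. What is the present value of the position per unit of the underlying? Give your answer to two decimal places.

PV(remaining coupons) I = 2.33·e^(−0.0399·2/12) + 3.49·e^(−0.0399·4/12) + 2.20·e^(−0.0399·5/12) = 7.9222
Current forward F = (S − I)·e^(rT) = (122.12 − 7.9222)·e^(0.0399·6/12) = 114.1978 × 1.020150 = 116.4989
Value (long) = (F − K)·e^(−rT) = (116.4989 − 117.12) × 0.980248 = -0.6088
Value = -€0.61

-€0.61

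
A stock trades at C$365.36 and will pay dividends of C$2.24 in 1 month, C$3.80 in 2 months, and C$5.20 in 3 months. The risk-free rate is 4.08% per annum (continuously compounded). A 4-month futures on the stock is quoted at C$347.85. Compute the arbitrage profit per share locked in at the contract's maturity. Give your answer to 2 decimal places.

PV(dividends) I = 2.24·e^(−0.0408·1/12) + 3.80·e^(−0.0408·2/12) + 5.20·e^(−0.0408·3/12) = 11.1539
Fair futures F* = (S − I)·e^(rT) = (365.36 − 11.1539)·e^0.013600 = 354.2061 × 1.013693 = 359.0562
Market C$347.85 < fair 359.0562: forward underpriced → reverse cash-and-carry (short the stock, invest proceeds at r, pay the dividends, go long the forward).
Profit at T = |F_mkt − F*| = |347.85 − 359.0562| = C$11.21 per share

C$11.21 per share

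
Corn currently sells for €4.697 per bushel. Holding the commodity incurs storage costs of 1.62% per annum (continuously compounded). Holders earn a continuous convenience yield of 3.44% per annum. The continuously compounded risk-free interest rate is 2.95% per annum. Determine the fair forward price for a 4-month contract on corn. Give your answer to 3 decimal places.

€4.715 per bushel

Net carry = r + u − y = 0.0295 + 0.0162 − 0.0344 = 0.0113
F = S·e^((r+u−y)T) = 4.697 · e^(0.0113 × 4/12) = 4.697 · e^0.003767
= 4.697 × 1.003774 = €4.715 per bushel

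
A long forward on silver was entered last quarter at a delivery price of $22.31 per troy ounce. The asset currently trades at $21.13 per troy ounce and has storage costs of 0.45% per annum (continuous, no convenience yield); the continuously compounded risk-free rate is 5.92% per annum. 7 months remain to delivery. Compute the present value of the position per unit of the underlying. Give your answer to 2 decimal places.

-$0.37 per troy ounce

Current fair forward for the remaining 7 months: F = S·e^((r + u)·T), (r + u) = 0.0592 + 0.0045 = 0.0637
F = 21.13 · e^(0.0637 × 7/12) = 21.13 × 1.037857 = 21.9299
Value of long forward = (F − K)·e^(−rT) = (21.9299 − 22.31) · e^(−0.0592·7/12)
= -0.3801 × 0.966056 = -0.37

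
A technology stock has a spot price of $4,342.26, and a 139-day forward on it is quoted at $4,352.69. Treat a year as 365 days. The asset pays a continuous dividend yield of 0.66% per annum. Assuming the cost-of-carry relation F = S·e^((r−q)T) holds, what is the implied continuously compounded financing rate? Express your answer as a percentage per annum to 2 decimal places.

From F = S·e^((r−q)T): (r − q) = ln(F/S)/T
ln(4352.69/4342.26) = ln(1.002402) = 0.002399
(r − q) = 0.002399 / (139/365) = 0.006300
r = ln(F/S)/T + q = 0.006300 + 0.0066 = 0.012900
r = 1.29%

1.29%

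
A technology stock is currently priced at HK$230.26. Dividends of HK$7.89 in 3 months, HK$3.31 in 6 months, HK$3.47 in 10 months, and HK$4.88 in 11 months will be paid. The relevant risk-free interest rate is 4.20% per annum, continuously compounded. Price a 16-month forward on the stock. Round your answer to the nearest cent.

HK$223.33

PV(dividends) I = 7.89·e^(−0.0420·3/12) + 3.31·e^(−0.0420·6/12) + 3.47·e^(−0.0420·10/12) + 4.88·e^(−0.0420·11/12)
I = 7.8076 + 3.2412 + 3.3507 + 4.6957 = 19.0952
F = (S − I)·e^(rT) = (230.26 − 19.0952) · e^(0.0420·16/12)
= 211.1648 · e^0.056000 = 211.1648 × 1.057598 = HK$223.33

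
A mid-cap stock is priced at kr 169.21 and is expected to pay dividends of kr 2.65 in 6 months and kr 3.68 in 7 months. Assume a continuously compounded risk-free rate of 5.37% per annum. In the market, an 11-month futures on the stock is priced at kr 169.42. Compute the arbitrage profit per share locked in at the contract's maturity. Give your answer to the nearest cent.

kr 1.87 per share

PV(dividends) I = 2.65·e^(−0.0537·6/12) + 3.68·e^(−0.0537·7/12) = 6.1463
Fair futures F* = (S − I)·e^(rT) = (169.21 − 6.1463)·e^0.049225 = 163.0637 × 1.050457 = 171.2914
Market kr 169.42 < fair 171.2914: forward underpriced → reverse cash-and-carry (short the stock, invest proceeds at r, pay the dividends, go long the forward).
Profit at T = |F_mkt − F*| = |169.42 − 171.2914| = kr 1.87 per share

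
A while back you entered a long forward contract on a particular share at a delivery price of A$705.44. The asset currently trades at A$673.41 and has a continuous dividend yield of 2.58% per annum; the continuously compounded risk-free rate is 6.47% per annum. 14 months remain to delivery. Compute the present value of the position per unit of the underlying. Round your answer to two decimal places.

Current fair forward for the remaining 14 months: F = S·e^((r − q)·T), (r − q) = 0.0647 − 0.0258 = 0.0389
F = 673.41 · e^(0.0389 × 14/12) = 673.41 × 1.046429 = 704.6758
Value of long forward = (F − K)·e^(−rT) = (704.6758 − 705.44) · e^(−0.0647·14/12)
= -0.7642 × 0.927295 = -0.71

-A$0.71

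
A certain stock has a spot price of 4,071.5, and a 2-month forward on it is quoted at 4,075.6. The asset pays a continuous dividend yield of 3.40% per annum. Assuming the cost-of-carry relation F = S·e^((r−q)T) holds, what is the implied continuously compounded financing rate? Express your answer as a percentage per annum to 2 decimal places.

From F = S·e^((r−q)T): (r − q) = ln(F/S)/T
ln(4075.6/4071.5) = ln(1.001007) = 0.001006
(r − q) = 0.001006 / (2/12) = 0.006036
r = ln(F/S)/T + q = 0.006036 + 0.0340 = 0.040036
r = 4.00%

4.00%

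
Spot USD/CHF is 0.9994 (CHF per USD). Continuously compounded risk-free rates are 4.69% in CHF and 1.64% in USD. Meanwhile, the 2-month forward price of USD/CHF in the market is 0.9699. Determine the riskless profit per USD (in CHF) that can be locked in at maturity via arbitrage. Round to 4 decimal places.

0.0346 per USD (in CHF)

Fair forward: F* = S·e^(carry·T), with carry = (r_CHF − r_USD) = 0.0469 − 0.0164 = 0.0305
F* = 0.9994 · e^(0.0305 × 2/12) = 0.9994 · e^0.005083 = 0.9994 × 1.005096 = 1.0045
Market 0.9699 < fair 1.0045: forward underpriced → reverse cash-and-carry (short spot, go long the forward).
At maturity, profit = |F_mkt − F*| = |0.9699 − 1.0045| = 0.0346 per USD (in CHF)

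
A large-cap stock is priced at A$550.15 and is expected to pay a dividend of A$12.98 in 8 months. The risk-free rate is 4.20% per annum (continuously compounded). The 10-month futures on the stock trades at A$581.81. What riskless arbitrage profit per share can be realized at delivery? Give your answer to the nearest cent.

A$25.13 per share

PV(dividends) I = 12.98·e^(−0.0420·8/12) = 12.6216
Fair futures F* = (S − I)·e^(rT) = (550.15 − 12.6216)·e^0.035000 = 537.5284 × 1.035620 = 556.6752
Market A$581.81 > fair 556.6752: forward overpriced → cash-and-carry (borrow at r, buy the stock and collect the dividends, short the forward).
Profit at T = |F_mkt − F*| = |581.81 − 556.6752| = A$25.13 per share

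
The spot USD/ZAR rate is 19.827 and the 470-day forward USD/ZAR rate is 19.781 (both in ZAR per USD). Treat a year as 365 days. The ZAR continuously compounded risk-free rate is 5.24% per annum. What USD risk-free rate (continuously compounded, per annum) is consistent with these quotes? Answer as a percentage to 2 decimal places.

F = S·e^((r_ZAR − r_USD)T) ⇒ r_USD = r_ZAR − ln(F/S)/T
ln(19.781/19.827) = -0.002323; /(470/365) = -0.001804
r_USD = 0.0524 + 0.001804 = 0.054204
r_USD = 5.42%

5.42%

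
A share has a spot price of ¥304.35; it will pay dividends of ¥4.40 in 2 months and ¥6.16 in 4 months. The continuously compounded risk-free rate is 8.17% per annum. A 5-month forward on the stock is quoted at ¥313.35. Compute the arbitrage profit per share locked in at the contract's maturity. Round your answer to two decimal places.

PV(dividends) I = 4.40·e^(−0.0817·2/12) + 6.16·e^(−0.0817·4/12) = 10.3350
Fair forward F* = (S − I)·e^(rT) = (304.35 − 10.3350)·e^0.034042 = 294.0150 × 1.034628 = 304.1962
Market ¥313.35 > fair 304.1962: forward overpriced → cash-and-carry (borrow at r, buy the stock and collect the dividends, short the forward).
Profit at T = |F_mkt − F*| = |313.35 − 304.1962| = ¥9.15 per share

¥9.15 per share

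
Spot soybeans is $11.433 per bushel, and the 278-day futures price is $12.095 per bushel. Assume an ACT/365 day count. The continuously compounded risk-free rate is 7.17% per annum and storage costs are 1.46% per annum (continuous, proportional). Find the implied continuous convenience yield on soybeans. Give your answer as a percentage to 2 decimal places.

F = S·e^((r+u−y)T) ⇒ (r+u−y) = ln(F/S)/T
ln(12.095/11.433) = 0.056288; /T ⇒ 0.073903
y = r + u − ln(F/S)/T = 0.0717 + 0.0146 − 0.073903 = 0.012397
y = 1.24%

1.24%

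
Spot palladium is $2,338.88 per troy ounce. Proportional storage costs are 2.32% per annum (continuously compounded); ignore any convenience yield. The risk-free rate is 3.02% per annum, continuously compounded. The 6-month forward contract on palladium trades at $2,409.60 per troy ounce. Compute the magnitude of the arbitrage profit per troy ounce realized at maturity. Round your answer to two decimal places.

$7.43 per troy ounce

Fair forward: F* = S·e^(carry·T), with carry = (r + u) = 0.0302 + 0.0232 = 0.0534
F* = 2338.88 · e^(0.0534 × 6/12) = 2338.88 · e^0.02670000 = 2338.88 × 1.02705964 = $2402.1693
Market $2409.60 > fair $2402.1693: forward overpriced → cash-and-carry (buy spot, short the forward).
At maturity, profit = |F_mkt − F*| = |2409.60 − 2402.1693| = $7.43 per troy ounce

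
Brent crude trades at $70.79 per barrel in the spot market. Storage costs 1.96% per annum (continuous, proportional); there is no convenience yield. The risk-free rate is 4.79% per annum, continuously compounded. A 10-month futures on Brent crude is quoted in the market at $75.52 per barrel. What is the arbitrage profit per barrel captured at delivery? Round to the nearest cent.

$0.63 per barrel

Fair futures: F* = S·e^(carry·T), with carry = (r + u) = 0.0479 + 0.0196 = 0.0675
F* = 70.79 · e^(0.0675 × 10/12) = 70.79 · e^0.056250 = 70.79 × 1.057862 = $74.8861
Market $75.52 > fair $74.8861: forward overpriced → cash-and-carry (buy spot, short the forward).
At maturity, profit = |F_mkt − F*| = |75.52 − 74.8861| = $0.63 per barrel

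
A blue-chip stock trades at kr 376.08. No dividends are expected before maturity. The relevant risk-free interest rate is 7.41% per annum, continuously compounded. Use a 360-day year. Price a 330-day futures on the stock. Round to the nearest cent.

F = S·e^(rT) = 376.08 · e^(0.0741 × 330/360)
= 376.08 · e^0.067925 = 376.08 × 1.070285
F = kr 402.51

kr 402.51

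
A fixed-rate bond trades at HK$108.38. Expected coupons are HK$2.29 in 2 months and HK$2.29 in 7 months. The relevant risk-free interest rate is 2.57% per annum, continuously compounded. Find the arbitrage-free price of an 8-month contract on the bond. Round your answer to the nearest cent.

HK$105.64

PV(coupons) I = 2.29·e^(−0.0257·2/12) + 2.29·e^(−0.0257·7/12)
I = 2.2802 + 2.2559 = 4.5361
F = (S − I)·e^(rT) = (108.38 − 4.5361) · e^(0.0257·8/12)
= 103.8439 · e^0.017133 = 103.8439 × 1.017281 = HK$105.64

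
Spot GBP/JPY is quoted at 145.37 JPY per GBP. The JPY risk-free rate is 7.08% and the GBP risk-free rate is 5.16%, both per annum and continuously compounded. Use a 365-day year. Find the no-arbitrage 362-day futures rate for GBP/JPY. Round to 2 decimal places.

F = S·e^((r_JPY − r_GBP)T) = 145.37 · e^((0.0708 − 0.0516) × 362/365)
= 145.37 · e^0.019042 = 145.37 × 1.019224
F = 148.16 JPY per GBP

148.16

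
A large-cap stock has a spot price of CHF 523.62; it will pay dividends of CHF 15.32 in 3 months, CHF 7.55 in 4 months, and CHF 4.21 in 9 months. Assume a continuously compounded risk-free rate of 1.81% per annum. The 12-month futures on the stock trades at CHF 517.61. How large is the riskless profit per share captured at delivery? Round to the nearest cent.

CHF 11.83 per share

PV(dividends) I = 15.32·e^(−0.0181·3/12) + 7.55·e^(−0.0181·4/12) + 4.21·e^(−0.0181·9/12) = 26.9087
Fair futures F* = (S − I)·e^(rT) = (523.62 − 26.9087)·e^0.018100 = 496.7113 × 1.018265 = 505.7837
Market CHF 517.61 > fair 505.7837: forward overpriced → cash-and-carry (borrow at r, buy the stock and collect the dividends, short the forward).
Profit at T = |F_mkt − F*| = |517.61 − 505.7837| = CHF 11.83 per share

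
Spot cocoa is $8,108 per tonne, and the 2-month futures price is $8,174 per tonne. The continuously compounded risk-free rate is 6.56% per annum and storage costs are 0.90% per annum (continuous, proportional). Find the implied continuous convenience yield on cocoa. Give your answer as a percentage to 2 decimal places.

2.60%

F = S·e^((r+u−y)T) ⇒ (r+u−y) = ln(F/S)/T
ln(8174/8108) = 0.008107; /T ⇒ 0.048642
y = r + u − ln(F/S)/T = 0.0656 + 0.0090 − 0.048642 = 0.025958
y = 2.60%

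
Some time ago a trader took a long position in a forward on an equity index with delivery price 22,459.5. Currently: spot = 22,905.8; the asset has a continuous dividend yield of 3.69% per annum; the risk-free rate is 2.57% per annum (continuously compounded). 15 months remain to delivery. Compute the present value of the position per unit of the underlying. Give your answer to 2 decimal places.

Current fair forward for the remaining 15 months: F = S·e^((r − q)·T), (r − q) = 0.0257 − 0.0369 = -0.0112
F = 22905.8 · e^(-0.0112 × 15/12) = 22905.8 × 0.98609754 = 22587.3530
Value of long forward = (F − K)·e^(−rT) = (22587.3530 − 22459.5) · e^(−0.0257·15/12)
= 127.8530 × 0.96838553 = 123.81

123.81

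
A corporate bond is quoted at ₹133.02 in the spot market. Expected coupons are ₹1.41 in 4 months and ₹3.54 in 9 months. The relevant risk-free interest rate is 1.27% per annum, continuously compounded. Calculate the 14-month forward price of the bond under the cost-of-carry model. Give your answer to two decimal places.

₹130.02

PV(coupons) I = 1.41·e^(−0.0127·4/12) + 3.54·e^(−0.0127·9/12)
I = 1.4040 + 3.5064 = 4.9104
F = (S − I)·e^(rT) = (133.02 − 4.9104) · e^(0.0127·14/12)
= 128.1096 · e^0.014817 = 128.1096 × 1.014927 = ₹130.02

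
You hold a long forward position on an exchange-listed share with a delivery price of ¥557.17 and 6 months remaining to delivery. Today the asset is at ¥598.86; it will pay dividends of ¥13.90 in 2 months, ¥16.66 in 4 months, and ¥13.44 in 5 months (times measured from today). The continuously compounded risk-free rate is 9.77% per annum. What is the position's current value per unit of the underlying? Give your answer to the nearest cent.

¥25.55

PV(remaining dividends) I = 13.90·e^(−0.0977·2/12) + 16.66·e^(−0.0977·4/12) + 13.44·e^(−0.0977·5/12) = 42.7055
Current forward F = (S − I)·e^(rT) = (598.86 − 42.7055)·e^(0.0977·6/12) = 556.1545 × 1.050063 = 583.9973
Value (long) = (F − K)·e^(−rT) = (583.9973 − 557.17) × 0.952324 = 25.5483
Value = ¥25.55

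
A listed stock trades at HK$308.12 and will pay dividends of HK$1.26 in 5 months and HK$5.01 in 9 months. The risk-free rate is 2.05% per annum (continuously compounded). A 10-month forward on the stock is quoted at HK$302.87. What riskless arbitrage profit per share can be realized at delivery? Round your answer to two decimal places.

PV(dividends) I = 1.26·e^(−0.0205·5/12) + 5.01·e^(−0.0205·9/12) = 6.1828
Fair forward F* = (S − I)·e^(rT) = (308.12 − 6.1828)·e^0.017083 = 301.9372 × 1.017230 = 307.1396
Market HK$302.87 < fair 307.1396: forward underpriced → reverse cash-and-carry (short the stock, invest proceeds at r, pay the dividends, go long the forward).
Profit at T = |F_mkt − F*| = |302.87 − 307.1396| = HK$4.27 per share

HK$4.27 per share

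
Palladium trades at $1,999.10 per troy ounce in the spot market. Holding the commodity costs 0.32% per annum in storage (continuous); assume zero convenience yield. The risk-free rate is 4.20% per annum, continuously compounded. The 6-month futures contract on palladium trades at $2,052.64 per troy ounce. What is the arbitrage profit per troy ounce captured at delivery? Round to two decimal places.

Fair futures: F* = S·e^(carry·T), with carry = (r + u) = 0.0420 + 0.0032 = 0.0452
F* = 1999.10 · e^(0.0452 × 6/12) = 1999.10 · e^0.02260000 = 1999.10 × 1.02285731 = $2044.7940
Market $2052.64 > fair $2044.7940: forward overpriced → cash-and-carry (buy spot, short the forward).
At maturity, profit = |F_mkt − F*| = |2052.64 − 2044.7940| = $7.85 per troy ounce

$7.85 per troy ounce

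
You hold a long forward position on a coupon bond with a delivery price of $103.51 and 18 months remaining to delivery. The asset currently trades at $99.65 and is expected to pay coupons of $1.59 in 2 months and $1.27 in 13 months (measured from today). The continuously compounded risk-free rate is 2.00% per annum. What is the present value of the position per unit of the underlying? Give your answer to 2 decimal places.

-$3.63

PV(remaining coupons) I = 1.59·e^(−0.0200·2/12) + 1.27·e^(−0.0200·13/12) = 2.8275
Current forward F = (S − I)·e^(rT) = (99.65 − 2.8275)·e^(0.0200·18/12) = 96.8225 × 1.030455 = 99.7712
Value (long) = (F − K)·e^(−rT) = (99.7712 − 103.51) × 0.970446 = -3.6283
Value = -$3.63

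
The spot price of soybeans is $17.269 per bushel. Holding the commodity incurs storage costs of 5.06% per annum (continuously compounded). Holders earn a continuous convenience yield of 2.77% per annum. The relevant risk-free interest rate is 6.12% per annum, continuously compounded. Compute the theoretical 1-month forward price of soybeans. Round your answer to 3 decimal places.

Net carry = r + u − y = 0.0612 + 0.0506 − 0.0277 = 0.0841
F = S·e^((r+u−y)T) = 17.269 · e^(0.0841 × 1/12) = 17.269 · e^0.007008
= 17.269 × 1.007033 = $17.390 per bushel

$17.390 per bushel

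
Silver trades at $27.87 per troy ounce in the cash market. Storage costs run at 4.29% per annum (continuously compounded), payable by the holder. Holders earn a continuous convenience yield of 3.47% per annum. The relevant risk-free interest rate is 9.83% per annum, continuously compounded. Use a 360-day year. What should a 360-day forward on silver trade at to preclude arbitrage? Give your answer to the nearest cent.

$31.00 per troy ounce

Net carry = r + u − y = 0.0983 + 0.0429 − 0.0347 = 0.1065
F = S·e^((r+u−y)T) = 27.87 · e^(0.1065 × 360/360) = 27.87 · e^0.106500
= 27.87 × 1.112378 = $31.00 per troy ounce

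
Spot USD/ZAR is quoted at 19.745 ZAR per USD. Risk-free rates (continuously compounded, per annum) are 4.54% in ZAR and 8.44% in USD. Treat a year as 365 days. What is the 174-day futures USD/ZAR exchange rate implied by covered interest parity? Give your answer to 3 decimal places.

19.381

F = S·e^((r_ZAR − r_USD)T) = 19.745 · e^((0.0454 − 0.0844) × 174/365)
= 19.745 · e^-0.018592 = 19.745 × 0.981580
F = 19.381 ZAR per USD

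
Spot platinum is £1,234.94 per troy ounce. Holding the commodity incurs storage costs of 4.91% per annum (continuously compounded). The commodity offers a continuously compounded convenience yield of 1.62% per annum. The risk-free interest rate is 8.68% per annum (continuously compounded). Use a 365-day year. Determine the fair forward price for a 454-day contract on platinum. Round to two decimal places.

Net carry = r + u − y = 0.0868 + 0.0491 − 0.0162 = 0.1197
F = S·e^((r+u−y)T) = 1234.94 · e^(0.1197 × 454/365) = 1234.94 · e^0.14888712
= 1234.94 × 1.16054198 = £1,433.20 per troy ounce

£1,433.20 per troy ounce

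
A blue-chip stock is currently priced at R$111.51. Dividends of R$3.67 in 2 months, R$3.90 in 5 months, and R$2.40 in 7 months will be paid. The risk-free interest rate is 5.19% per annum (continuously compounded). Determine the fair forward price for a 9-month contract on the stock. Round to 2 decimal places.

R$105.76

PV(dividends) I = 3.67·e^(−0.0519·2/12) + 3.90·e^(−0.0519·5/12) + 2.40·e^(−0.0519·7/12)
I = 3.6384 + 3.8166 + 2.3284 = 9.7834
F = (S − I)·e^(rT) = (111.51 − 9.7834) · e^(0.0519·9/12)
= 101.7266 · e^0.038925 = 101.7266 × 1.039693 = R$105.76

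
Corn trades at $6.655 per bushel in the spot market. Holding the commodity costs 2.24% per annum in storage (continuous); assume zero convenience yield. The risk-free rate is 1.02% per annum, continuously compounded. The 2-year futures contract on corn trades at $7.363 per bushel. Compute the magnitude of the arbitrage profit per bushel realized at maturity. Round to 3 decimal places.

Fair futures: F* = S·e^(carry·T), with carry = (r + u) = 0.0102 + 0.0224 = 0.0326
F* = 6.655 · e^(0.0326 × 2) = 6.655 · e^0.065200 = 6.655 × 1.067372 = $7.1034
Market $7.363 > fair $7.1034: forward overpriced → cash-and-carry (buy spot, short the forward).
At maturity, profit = |F_mkt − F*| = |7.363 − 7.1034| = $0.260 per bushel

$0.260 per bushel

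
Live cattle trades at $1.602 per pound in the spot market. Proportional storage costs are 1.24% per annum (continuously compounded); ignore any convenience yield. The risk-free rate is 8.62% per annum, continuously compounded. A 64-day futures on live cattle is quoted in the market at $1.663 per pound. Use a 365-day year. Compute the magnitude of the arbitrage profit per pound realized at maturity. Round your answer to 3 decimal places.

Fair futures: F* = S·e^(carry·T), with carry = (r + u) = 0.0862 + 0.0124 = 0.0986
F* = 1.602 · e^(0.0986 × 64/365) = 1.602 · e^0.017289 = 1.602 × 1.017439 = $1.6299
Market $1.663 > fair $1.6299: forward overpriced → cash-and-carry (buy spot, short the forward).
At maturity, profit = |F_mkt − F*| = |1.663 − 1.6299| = $0.033 per pound

$0.033 per pound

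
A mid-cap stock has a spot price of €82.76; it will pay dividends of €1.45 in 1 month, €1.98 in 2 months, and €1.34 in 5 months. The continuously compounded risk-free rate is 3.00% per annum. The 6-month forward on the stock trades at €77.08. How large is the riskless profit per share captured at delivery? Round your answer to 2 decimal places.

€2.12 per share

PV(dividends) I = 1.45·e^(−0.0300·1/12) + 1.98·e^(−0.0300·2/12) + 1.34·e^(−0.0300·5/12) = 4.7399
Fair forward F* = (S − I)·e^(rT) = (82.76 − 4.7399)·e^0.015000 = 78.0201 × 1.015113 = 79.1992
Market €77.08 < fair 79.1992: forward underpriced → reverse cash-and-carry (short the stock, invest proceeds at r, pay the dividends, go long the forward).
Profit at T = |F_mkt − F*| = |77.08 − 79.1992| = €2.12 per share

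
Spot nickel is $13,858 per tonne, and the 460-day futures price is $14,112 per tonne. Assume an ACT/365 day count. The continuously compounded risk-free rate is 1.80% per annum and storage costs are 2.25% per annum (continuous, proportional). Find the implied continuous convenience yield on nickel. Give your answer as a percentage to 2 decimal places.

2.61%

F = S·e^((r+u−y)T) ⇒ (r+u−y) = ln(F/S)/T
ln(14112/13858) = 0.018163; /T ⇒ 0.014412
y = r + u − ln(F/S)/T = 0.0180 + 0.0225 − 0.014412 = 0.026088
y = 2.61%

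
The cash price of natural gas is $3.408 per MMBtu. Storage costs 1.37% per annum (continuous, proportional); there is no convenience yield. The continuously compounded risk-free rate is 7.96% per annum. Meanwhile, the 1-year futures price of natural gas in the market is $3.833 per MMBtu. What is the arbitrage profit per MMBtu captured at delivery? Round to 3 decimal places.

$0.092 per MMBtu

Fair futures: F* = S·e^(carry·T), with carry = (r + u) = 0.0796 + 0.0137 = 0.0933
F* = 3.408 · e^(0.0933 × 1) = 3.408 · e^0.093300 = 3.408 × 1.097791 = $3.7413
Market $3.833 > fair $3.7413: forward overpriced → cash-and-carry (buy spot, short the forward).
At maturity, profit = |F_mkt − F*| = |3.833 − 3.7413| = $0.092 per MMBtu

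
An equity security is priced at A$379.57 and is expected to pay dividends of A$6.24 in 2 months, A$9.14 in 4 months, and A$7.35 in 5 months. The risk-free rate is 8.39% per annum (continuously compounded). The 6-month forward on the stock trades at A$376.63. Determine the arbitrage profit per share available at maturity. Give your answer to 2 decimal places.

A$3.89 per share

PV(dividends) I = 6.24·e^(−0.0839·2/12) + 9.14·e^(−0.0839·4/12) + 7.35·e^(−0.0839·5/12) = 22.1388
Fair forward F* = (S − I)·e^(rT) = (379.57 − 22.1388)·e^0.041950 = 357.4312 × 1.042842 = 372.7443
Market A$376.63 > fair 372.7443: forward overpriced → cash-and-carry (borrow at r, buy the stock and collect the dividends, short the forward).
Profit at T = |F_mkt − F*| = |376.63 − 372.7443| = A$3.89 per share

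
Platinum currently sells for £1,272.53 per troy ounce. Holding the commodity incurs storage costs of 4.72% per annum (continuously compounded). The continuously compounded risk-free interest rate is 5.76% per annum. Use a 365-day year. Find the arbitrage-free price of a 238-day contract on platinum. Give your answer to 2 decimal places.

£1,362.53 per troy ounce

Net carry = r + u − y = 0.0576 + 0.0472 − 0.0000 = 0.1048
F = S·e^((r+u−y)T) = 1272.53 · e^(0.1048 × 238/365) = 1272.53 · e^0.06833534
= 1272.53 × 1.07072430 = £1,362.53 per troy ounce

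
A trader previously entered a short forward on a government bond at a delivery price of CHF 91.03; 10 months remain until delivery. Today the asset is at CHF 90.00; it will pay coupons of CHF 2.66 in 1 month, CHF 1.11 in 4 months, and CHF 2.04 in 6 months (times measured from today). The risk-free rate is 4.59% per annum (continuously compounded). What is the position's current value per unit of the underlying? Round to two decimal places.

PV(remaining coupons) I = 2.66·e^(−0.0459·1/12) + 1.11·e^(−0.0459·4/12) + 2.04·e^(−0.0459·6/12) = 5.7367
Current forward F = (S − I)·e^(rT) = (90.00 − 5.7367)·e^(0.0459·10/12) = 84.2633 × 1.038991 = 87.5488
Value (long) = (F − K)·e^(−rT) = (87.5488 − 91.03) × 0.962472 = -3.3506
Short position value = −(long value) = CHF 3.35

CHF 3.35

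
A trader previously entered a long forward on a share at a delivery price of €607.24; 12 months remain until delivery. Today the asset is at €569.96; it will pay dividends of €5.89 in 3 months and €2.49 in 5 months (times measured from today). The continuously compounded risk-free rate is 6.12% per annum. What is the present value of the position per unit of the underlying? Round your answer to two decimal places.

PV(remaining dividends) I = 5.89·e^(−0.0612·3/12) + 2.49·e^(−0.0612·5/12) = 8.2279
Current forward F = (S − I)·e^(rT) = (569.96 − 8.2279)·e^(0.0612·12/12) = 561.7321 × 1.063112 = 597.1841
Value (long) = (F − K)·e^(−rT) = (597.1841 − 607.24) × 0.940635 = -9.4589
Value = -€9.46

-€9.46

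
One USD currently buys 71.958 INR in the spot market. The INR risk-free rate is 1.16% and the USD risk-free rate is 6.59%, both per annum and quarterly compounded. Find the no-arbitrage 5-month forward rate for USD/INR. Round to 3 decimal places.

70.363

By covered interest parity, F = S · (1+r_INR/4)^(4T) / (1+r_USD/4)^(4T)
= 71.958 × 1.004838 / 1.027609 = 71.958 × 0.977841
F = 70.363 INR per USD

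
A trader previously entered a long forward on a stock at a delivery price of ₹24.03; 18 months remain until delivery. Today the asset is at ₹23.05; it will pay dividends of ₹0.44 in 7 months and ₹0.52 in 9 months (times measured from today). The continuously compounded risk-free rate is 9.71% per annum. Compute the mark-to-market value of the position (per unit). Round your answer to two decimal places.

PV(remaining dividends) I = 0.44·e^(−0.0971·7/12) + 0.52·e^(−0.0971·9/12) = 0.8992
Current forward F = (S − I)·e^(rT) = (23.05 − 0.8992)·e^(0.0971·18/12) = 22.1508 × 1.156791 = 25.6238
Value (long) = (F − K)·e^(−rT) = (25.6238 − 24.03) × 0.864460 = 1.3778
Value = ₹1.38

₹1.38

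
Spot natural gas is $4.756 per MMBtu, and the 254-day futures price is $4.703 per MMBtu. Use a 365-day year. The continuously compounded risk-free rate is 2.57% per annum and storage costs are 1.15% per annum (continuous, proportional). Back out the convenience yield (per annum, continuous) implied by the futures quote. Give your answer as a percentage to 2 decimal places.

5.33%

F = S·e^((r+u−y)T) ⇒ (r+u−y) = ln(F/S)/T
ln(4.703/4.756) = -0.011206; /T ⇒ -0.016103
y = r + u − ln(F/S)/T = 0.0257 + 0.0115 + 0.016103 = 0.053303
y = 5.33%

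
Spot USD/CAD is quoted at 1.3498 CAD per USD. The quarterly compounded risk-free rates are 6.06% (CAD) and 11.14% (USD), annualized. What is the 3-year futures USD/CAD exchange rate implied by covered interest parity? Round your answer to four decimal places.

1.1627

By covered interest parity, F = S · (1+r_CAD/4)^(4T) / (1+r_USD/4)^(4T)
= 1.3498 × 1.197740 / 1.390455 = 1.3498 × 0.861401
F = 1.1627 CAD per USD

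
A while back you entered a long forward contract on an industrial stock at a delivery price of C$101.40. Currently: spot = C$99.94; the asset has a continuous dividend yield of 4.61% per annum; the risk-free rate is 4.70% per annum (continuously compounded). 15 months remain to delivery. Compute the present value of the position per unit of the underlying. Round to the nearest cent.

Current fair forward for the remaining 15 months: F = S·e^((r − q)·T), (r − q) = 0.0470 − 0.0461 = 0.0009
F = 99.94 · e^(0.0009 × 15/12) = 99.94 × 1.001126 = 100.0525
Value of long forward = (F − K)·e^(−rT) = (100.0525 − 101.40) · e^(−0.0470·15/12)
= -1.3475 × 0.942942 = -1.27

-C$1.27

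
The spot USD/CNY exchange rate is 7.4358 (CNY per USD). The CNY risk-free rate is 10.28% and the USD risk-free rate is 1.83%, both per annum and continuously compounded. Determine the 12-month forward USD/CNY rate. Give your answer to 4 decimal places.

F = S·e^((r_CNY − r_USD)T) = 7.4358 · e^((0.1028 − 0.0183) × 12/12)
= 7.4358 · e^0.084500 = 7.4358 × 1.088173
F = 8.0914 CNY per USD

8.0914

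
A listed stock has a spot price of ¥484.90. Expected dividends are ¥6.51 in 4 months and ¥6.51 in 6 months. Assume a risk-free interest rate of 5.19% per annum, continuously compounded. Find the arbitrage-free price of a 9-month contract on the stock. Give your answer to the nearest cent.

PV(dividends) I = 6.51·e^(−0.0519·4/12) + 6.51·e^(−0.0519·6/12)
I = 6.3983 + 6.3432 = 12.7415
F = (S − I)·e^(rT) = (484.90 − 12.7415) · e^(0.0519·9/12)
= 472.1585 · e^0.038925 = 472.1585 × 1.039693 = ¥490.90

¥490.90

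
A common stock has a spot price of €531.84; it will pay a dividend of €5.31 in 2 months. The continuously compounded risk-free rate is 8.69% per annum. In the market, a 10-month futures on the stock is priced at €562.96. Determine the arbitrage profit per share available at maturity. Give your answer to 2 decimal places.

PV(dividends) I = 5.31·e^(−0.0869·2/12) = 5.2336
Fair futures F* = (S − I)·e^(rT) = (531.84 − 5.2336)·e^0.072417 = 526.6064 × 1.075104 = 566.1566
Market €562.96 < fair 566.1566: forward underpriced → reverse cash-and-carry (short the stock, invest proceeds at r, pay the dividends, go long the forward).
Profit at T = |F_mkt − F*| = |562.96 − 566.1566| = €3.20 per share

€3.20 per share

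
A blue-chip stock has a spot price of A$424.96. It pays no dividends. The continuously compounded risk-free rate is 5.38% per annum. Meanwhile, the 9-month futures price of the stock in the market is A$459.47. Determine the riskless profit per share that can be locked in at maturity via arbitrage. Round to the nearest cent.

A$17.01 per share

Fair futures: F* = S·e^(carry·T), with carry = r = 0.0538
F* = 424.96 · e^(0.0538 × 9/12) = 424.96 · e^0.040350 = 424.96 × 1.041175 = A$442.4577
Market A$459.47 > fair A$442.4577: forward overpriced → cash-and-carry (buy spot, short the forward).
At maturity, profit = |F_mkt − F*| = |459.47 − 442.4577| = A$17.01 per share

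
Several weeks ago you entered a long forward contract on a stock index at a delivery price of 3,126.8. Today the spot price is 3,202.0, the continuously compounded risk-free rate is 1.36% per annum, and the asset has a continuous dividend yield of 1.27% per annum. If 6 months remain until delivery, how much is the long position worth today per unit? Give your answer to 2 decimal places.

Current fair forward for the remaining 6 months: F = S·e^((r − q)·T), (r − q) = 0.0136 − 0.0127 = 0.0009
F = 3202.0 · e^(0.0009 × 6/12) = 3202.0 × 1.00045010 = 3203.4412
Value of long forward = (F − K)·e^(−rT) = (3203.4412 − 3126.8) · e^(−0.0136·6/12)
= 76.6412 × 0.99322307 = 76.12

76.12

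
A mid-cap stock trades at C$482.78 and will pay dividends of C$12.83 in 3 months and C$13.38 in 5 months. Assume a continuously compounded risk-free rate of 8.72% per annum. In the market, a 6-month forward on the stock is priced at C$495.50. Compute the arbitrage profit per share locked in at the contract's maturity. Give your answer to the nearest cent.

PV(dividends) I = 12.83·e^(−0.0872·3/12) + 13.38·e^(−0.0872·5/12) = 25.4559
Fair forward F* = (S − I)·e^(rT) = (482.78 − 25.4559)·e^0.043600 = 457.3241 × 1.044564 = 477.7043
Market C$495.50 > fair 477.7043: forward overpriced → cash-and-carry (borrow at r, buy the stock and collect the dividends, short the forward).
Profit at T = |F_mkt − F*| = |495.50 − 477.7043| = C$17.80 per share

C$17.80 per share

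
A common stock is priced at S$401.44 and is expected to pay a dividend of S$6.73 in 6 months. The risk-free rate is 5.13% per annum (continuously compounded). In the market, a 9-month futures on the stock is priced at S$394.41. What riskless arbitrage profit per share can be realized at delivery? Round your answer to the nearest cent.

S$15.96 per share

PV(dividends) I = 6.73·e^(−0.0513·6/12) = 6.5596
Fair futures F* = (S − I)·e^(rT) = (401.44 − 6.5596)·e^0.038475 = 394.8804 × 1.039225 = 410.3696
Market S$394.41 < fair 410.3696: forward underpriced → reverse cash-and-carry (short the stock, invest proceeds at r, pay the dividends, go long the forward).
Profit at T = |F_mkt − F*| = |394.41 − 410.3696| = S$15.96 per share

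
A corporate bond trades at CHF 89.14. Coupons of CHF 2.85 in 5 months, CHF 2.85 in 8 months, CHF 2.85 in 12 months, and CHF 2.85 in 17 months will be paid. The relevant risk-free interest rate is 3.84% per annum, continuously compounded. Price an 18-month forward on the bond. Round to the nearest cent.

CHF 82.75

PV(coupons) I = 2.85·e^(−0.0384·5/12) + 2.85·e^(−0.0384·8/12) + 2.85·e^(−0.0384·12/12) + 2.85·e^(−0.0384·17/12)
I = 2.8048 + 2.7780 + 2.7426 + 2.6991 = 11.0245
F = (S − I)·e^(rT) = (89.14 − 11.0245) · e^(0.0384·18/12)
= 78.1155 · e^0.057600 = 78.1155 × 1.059291 = CHF 82.75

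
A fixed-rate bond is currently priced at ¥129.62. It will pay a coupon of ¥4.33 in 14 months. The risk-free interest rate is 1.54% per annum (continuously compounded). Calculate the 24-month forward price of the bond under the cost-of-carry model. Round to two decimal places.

¥129.29

PV(coupons) I = 4.33·e^(−0.0154·14/12)
I = 4.2529
F = (S − I)·e^(rT) = (129.62 − 4.2529) · e^(0.0154·24/12)
= 125.3671 · e^0.030800 = 125.3671 × 1.031279 = ¥129.29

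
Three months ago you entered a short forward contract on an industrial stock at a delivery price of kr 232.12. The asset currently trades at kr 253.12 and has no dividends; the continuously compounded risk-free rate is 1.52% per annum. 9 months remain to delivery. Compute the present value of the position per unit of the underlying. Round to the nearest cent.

Current fair forward for the remaining 9 months: F = S·e^(r·T), r = 0.0152
F = 253.12 · e^(0.0152 × 9/12) = 253.12 × 1.011465 = 256.0220
Value of long forward = (F − K)·e^(−rT) = (256.0220 − 232.12) · e^(−0.0152·9/12)
= 23.9020 × 0.988665 = 23.63
Short position value = −(long value) = -kr 23.63

-kr 23.63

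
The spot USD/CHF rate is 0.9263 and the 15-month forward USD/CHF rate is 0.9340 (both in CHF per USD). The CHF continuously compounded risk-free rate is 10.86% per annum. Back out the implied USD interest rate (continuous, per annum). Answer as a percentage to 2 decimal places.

F = S·e^((r_CHF − r_USD)T) ⇒ r_USD = r_CHF − ln(F/S)/T
ln(0.9340/0.9263) = 0.008278; /(15/12) = 0.006622
r_USD = 0.1086 − 0.006622 = 0.101978
r_USD = 10.20%

10.20%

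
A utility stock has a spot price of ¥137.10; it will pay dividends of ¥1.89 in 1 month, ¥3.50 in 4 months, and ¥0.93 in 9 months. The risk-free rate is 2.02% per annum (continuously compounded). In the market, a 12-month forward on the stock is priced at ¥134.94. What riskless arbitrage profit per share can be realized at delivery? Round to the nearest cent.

PV(dividends) I = 1.89·e^(−0.0202·1/12) + 3.50·e^(−0.0202·4/12) + 0.93·e^(−0.0202·9/12) = 6.2794
Fair forward F* = (S − I)·e^(rT) = (137.10 − 6.2794)·e^0.020200 = 130.8206 × 1.020405 = 133.4900
Market ¥134.94 > fair 133.4900: forward overpriced → cash-and-carry (borrow at r, buy the stock and collect the dividends, short the forward).
Profit at T = |F_mkt − F*| = |134.94 − 133.4900| = ¥1.45 per share

¥1.45 per share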